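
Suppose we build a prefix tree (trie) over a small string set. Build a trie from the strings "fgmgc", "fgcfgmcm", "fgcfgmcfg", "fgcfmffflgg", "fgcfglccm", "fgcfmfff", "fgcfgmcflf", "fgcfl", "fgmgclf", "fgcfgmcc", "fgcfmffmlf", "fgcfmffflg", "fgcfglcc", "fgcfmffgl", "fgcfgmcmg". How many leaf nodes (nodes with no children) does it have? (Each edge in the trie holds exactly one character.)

10

Leaves are exactly the stored words that no other stored word extends.
Those words: "fgcfglccm", "fgcfgmcc", "fgcfgmcfg", "fgcfgmcflf", "fgcfgmcmg", "fgcfl", "fgcfmffflgg", "fgcfmffgl", "fgcfmffmlf", "fgmgclf"
Leaf count: 10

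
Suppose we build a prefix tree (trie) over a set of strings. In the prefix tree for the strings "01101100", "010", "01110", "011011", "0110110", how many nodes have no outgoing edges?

3

A leaf is a node with no children — equivalently, the end of a word that is not a proper prefix of any other stored word.
Those words: "010", "01101100", "01110"
Leaf count: 3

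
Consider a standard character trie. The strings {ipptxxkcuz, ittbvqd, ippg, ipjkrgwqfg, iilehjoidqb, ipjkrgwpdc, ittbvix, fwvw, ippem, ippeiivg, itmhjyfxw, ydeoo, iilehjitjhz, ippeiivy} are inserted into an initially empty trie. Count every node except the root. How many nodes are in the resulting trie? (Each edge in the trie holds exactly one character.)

68

Trace insertions, counting only characters that open a new branch:
  "ipptxxkcuz" → 10 new (i, p, p, t, x, x, k, c, u, z)
  "ittbvqd" → prefix "i" already present; 6 new (t, t, b, v, q, d)
  "ippg" → prefix "ipp" already present; 1 new (g)
  "ipjkrgwqfg" → prefix "ip" already present; 8 new (j, k, r, g, w, q, f, g)
  "iilehjoidqb" → prefix "i" already present; 10 new (i, l, e, h, j, o, i, d, q, b)
  "ipjkrgwpdc" → prefix "ipjkrgw" already present; 3 new (p, d, c)
  "ittbvix" → prefix "ittbv" already present; 2 new (i, x)
  "fwvw" → 4 new (f, w, v, w)
  "ippem" → prefix "ipp" already present; 2 new (e, m)
  "ippeiivg" → prefix "ippe" already present; 4 new (i, i, v, g)
  "itmhjyfxw" → prefix "it" already present; 7 new (m, h, j, y, f, x, w)
  "ydeoo" → 5 new (y, d, e, o, o)
  "iilehjitjhz" → prefix "iilehj" already present; 5 new (i, t, j, h, z)
  "ippeiivy" → prefix "ippeiiv" already present; 1 new (y)
Total nodes = 10 + 6 + 1 + 8 + 10 + 3 + 2 + 4 + 2 + 4 + 7 + 5 + 5 + 1 = 68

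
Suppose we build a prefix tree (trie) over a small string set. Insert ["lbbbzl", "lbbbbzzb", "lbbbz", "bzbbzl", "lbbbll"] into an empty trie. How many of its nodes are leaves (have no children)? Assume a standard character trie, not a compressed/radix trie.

4

Leaves are exactly the stored words that no other stored word extends.
Those words: "bzbbzl", "lbbbbzzb", "lbbbll", "lbbbzl"
Leaf count: 4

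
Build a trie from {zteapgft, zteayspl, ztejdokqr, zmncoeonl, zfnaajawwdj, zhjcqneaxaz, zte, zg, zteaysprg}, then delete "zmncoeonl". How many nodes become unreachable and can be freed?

Walk "zmncoeonl" from the leaf back toward the root, removing each node that no remaining word uses.
The suffix "mncoeonl" (8 nodes) is used only by "zmncoeonl"; the node for "z" still has the child "t", so pruning stops there.
Nodes removed: 8

8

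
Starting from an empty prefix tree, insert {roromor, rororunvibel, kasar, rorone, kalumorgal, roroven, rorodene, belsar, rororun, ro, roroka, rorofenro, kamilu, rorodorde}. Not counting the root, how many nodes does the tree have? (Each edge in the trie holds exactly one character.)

58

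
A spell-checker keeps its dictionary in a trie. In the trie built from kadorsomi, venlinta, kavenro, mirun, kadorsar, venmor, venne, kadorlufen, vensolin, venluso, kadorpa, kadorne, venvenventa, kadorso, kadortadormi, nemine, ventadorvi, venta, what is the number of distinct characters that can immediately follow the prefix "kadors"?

Follow the path "kadors" to its node, then look at its outgoing edges.
Characters that immediately follow "kadors" among the stored strings: {a, o}.
That node has 2 child edges.

2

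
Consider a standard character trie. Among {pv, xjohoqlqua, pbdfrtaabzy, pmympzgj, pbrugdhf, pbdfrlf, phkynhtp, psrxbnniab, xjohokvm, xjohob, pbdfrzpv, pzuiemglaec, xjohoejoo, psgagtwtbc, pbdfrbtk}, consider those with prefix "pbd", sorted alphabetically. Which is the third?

DFS of the "pbd" subtree visits, in order: "pbdfrbtk", "pbdfrlf", "pbdfrtaabzy", "pbdfrzpv"
The 3rd is pbdfrtaabzy.

pbdfrtaabzy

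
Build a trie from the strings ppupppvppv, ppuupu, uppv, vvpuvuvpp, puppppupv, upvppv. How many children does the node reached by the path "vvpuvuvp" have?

1

The children of the "vvpuvuvp" node are the distinct next characters among strings starting with "vvpuvuvp".
Distinct next characters after "vvpuvuvp": p.
That node has 1 child edge.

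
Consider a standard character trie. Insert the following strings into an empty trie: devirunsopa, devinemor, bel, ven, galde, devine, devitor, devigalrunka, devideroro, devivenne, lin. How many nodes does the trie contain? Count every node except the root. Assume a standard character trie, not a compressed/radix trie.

Insert word by word; a character creates a node only if that edge doesn't already exist:
  "devirunsopa" → 11 new (d, e, v, i, r, u, n, s, o, p, a)
  "devinemor" → prefix "devi" already present; 5 new (n, e, m, o, r)
  "bel" → 3 new (b, e, l)
  "ven" → 3 new (v, e, n)
  "galde" → 5 new (g, a, l, d, e)
  "devine" → prefix "devine" already present; 0 new (none)
  "devitor" → prefix "devi" already present; 3 new (t, o, r)
  "devigalrunka" → prefix "devi" already present; 8 new (g, a, l, r, u, n, k, a)
  "devideroro" → prefix "devi" already present; 6 new (d, e, r, o, r, o)
  "devivenne" → prefix "devi" already present; 5 new (v, e, n, n, e)
  "lin" → 3 new (l, i, n)
Total nodes = 11 + 5 + 3 + 3 + 5 + 0 + 3 + 8 + 6 + 5 + 3 = 52

52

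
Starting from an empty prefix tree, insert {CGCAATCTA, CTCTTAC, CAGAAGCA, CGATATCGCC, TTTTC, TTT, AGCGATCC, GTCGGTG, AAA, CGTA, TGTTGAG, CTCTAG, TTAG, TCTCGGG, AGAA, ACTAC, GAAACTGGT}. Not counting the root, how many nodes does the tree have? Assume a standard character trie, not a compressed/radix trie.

Insert word by word; a character creates a node only if that edge doesn't already exist:
  "CGCAATCTA" → 9 new (C, G, C, A, A, T, C, T, A)
  "CTCTTAC" → prefix "C" already present; 6 new (T, C, T, T, A, C)
  "CAGAAGCA" → prefix "C" already present; 7 new (A, G, A, A, G, C, A)
  "CGATATCGCC" → prefix "CG" already present; 8 new (A, T, A, T, C, G, C, C)
  "TTTTC" → 5 new (T, T, T, T, C)
  "TTT" → prefix "TTT" already present; 0 new (none)
  "AGCGATCC" → 8 new (A, G, C, G, A, T, C, C)
  "GTCGGTG" → 7 new (G, T, C, G, G, T, G)
  "AAA" → prefix "A" already present; 2 new (A, A)
  "CGTA" → prefix "CG" already present; 2 new (T, A)
  "TGTTGAG" → prefix "T" already present; 6 new (G, T, T, G, A, G)
  "CTCTAG" → prefix "CTCT" already present; 2 new (A, G)
  "TTAG" → prefix "TT" already present; 2 new (A, G)
  "TCTCGGG" → prefix "T" already present; 6 new (C, T, C, G, G, G)
  "AGAA" → prefix "AG" already present; 2 new (A, A)
  "ACTAC" → prefix "A" already present; 4 new (C, T, A, C)
  "GAAACTGGT" → prefix "G" already present; 8 new (A, A, A, C, T, G, G, T)
Total nodes = 9 + 6 + 7 + 8 + 5 + 0 + 8 + 7 + 2 + 2 + 6 + 2 + 2 + 6 + 2 + 4 + 8 = 84

84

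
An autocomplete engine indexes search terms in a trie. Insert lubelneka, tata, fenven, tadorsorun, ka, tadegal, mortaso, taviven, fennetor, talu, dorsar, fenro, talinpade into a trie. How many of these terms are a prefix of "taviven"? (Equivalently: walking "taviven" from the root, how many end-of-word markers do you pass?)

1

Walk "taviven" from the root; an end-of-word marker is hit whenever a stored word is a prefix of "taviven".
Prefixes of the query that are stored words: "taviven"
Count: 1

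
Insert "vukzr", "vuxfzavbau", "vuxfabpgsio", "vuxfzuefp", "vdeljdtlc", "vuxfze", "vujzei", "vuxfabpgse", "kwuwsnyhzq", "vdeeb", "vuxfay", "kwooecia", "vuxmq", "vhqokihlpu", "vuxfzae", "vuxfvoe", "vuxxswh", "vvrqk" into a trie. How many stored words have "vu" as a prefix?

Walk to "vu"; the words in its subtree are exactly those with that prefix.
Matches: "vujzei", "vukzr", "vuxfabpgse", "vuxfabpgsio", "vuxfay", "vuxfvoe", "vuxfzae", "vuxfzavbau", "vuxfze", "vuxfzuefp", "vuxmq", "vuxxswh"
Count: 12

12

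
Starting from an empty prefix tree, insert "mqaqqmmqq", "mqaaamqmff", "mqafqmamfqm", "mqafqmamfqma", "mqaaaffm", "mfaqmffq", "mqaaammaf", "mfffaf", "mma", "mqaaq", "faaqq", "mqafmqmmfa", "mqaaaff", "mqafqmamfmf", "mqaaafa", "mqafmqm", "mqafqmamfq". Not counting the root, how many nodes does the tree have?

59

For each word, the new-node count is its length minus the longest prefix already in the trie:
  "mqaqqmmqq" → 9 new (m, q, a, q, q, m, m, q, q)
  "mqaaamqmff" → prefix "mqa" already present; 7 new (a, a, m, q, m, f, f)
  "mqafqmamfqm" → prefix "mqa" already present; 8 new (f, q, m, a, m, f, q, m)
  "mqafqmamfqma" → prefix "mqafqmamfqm" already present; 1 new (a)
  "mqaaaffm" → prefix "mqaaa" already present; 3 new (f, f, m)
  "mfaqmffq" → prefix "m" already present; 7 new (f, a, q, m, f, f, q)
  "mqaaammaf" → prefix "mqaaam" already present; 3 new (m, a, f)
  "mfffaf" → prefix "mf" already present; 4 new (f, f, a, f)
  "mma" → prefix "m" already present; 2 new (m, a)
  "mqaaq" → prefix "mqaa" already present; 1 new (q)
  "faaqq" → 5 new (f, a, a, q, q)
  "mqafmqmmfa" → prefix "mqaf" already present; 6 new (m, q, m, m, f, a)
  "mqaaaff" → prefix "mqaaaff" already present; 0 new (none)
  "mqafqmamfmf" → prefix "mqafqmamf" already present; 2 new (m, f)
  "mqaaafa" → prefix "mqaaaf" already present; 1 new (a)
  "mqafmqm" → prefix "mqafmqm" already present; 0 new (none)
  "mqafqmamfq" → prefix "mqafqmamfq" already present; 0 new (none)
Total nodes = 9 + 7 + 8 + 1 + 3 + 7 + 3 + 4 + 2 + 1 + 5 + 6 + 0 + 2 + 1 + 0 + 0 = 59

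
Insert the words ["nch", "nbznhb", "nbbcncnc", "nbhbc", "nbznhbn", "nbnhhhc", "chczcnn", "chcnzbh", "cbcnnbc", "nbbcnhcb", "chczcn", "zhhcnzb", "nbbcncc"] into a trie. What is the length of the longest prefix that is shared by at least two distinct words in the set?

6

The deepest shared node is where two words last agree before diverging.
"chczcn" and "chczcnn" agree on "chczcn" (6 characters) before diverging; nothing deeper is shared.
Longest shared-prefix length: 6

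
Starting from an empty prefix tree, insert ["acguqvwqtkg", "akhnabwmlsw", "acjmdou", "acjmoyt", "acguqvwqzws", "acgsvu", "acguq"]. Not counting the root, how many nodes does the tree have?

35

Trie structure (* marks end of a word):
(root)
└─ a
   ├─ c
   │  ├─ g
   │  │  ├─ s
   │  │  │  └─ v
   │  │  │     └─ u *
   │  │  └─ u
   │  │     └─ q *
   │  │        └─ v
   │  │           └─ w
   │  │              └─ q
   │  │                 ├─ t
   │  │                 │  └─ k
   │  │                 │     └─ g *
   │  │                 └─ z
   │  │                    └─ w
   │  │                       └─ s *
   │  └─ j
   │     └─ m
   │        ├─ d
   │        │  └─ o
   │        │     └─ u *
   │        └─ o
   │           └─ y
   │              └─ t *
   └─ k
      └─ h
         └─ n
            └─ a
               └─ b
                  └─ w
                     └─ m
                        └─ l
                           └─ s
                              └─ w *
Counting every labelled node above: 35.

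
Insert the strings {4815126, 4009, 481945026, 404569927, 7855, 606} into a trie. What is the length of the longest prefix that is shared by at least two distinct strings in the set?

3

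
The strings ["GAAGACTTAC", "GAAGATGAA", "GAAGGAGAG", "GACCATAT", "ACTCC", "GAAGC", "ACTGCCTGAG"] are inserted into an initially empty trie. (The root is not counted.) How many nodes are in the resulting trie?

Trie structure (* marks end of a word):
(root)
├─ A
│  └─ C
│     └─ T
│        ├─ C
│        │  └─ C *
│        └─ G
│           └─ C
│              └─ C
│                 └─ T
│                    └─ G
│                       └─ A
│                          └─ G *
└─ G
   └─ A
      ├─ A
      │  └─ G
      │     ├─ A
      │     │  ├─ C
      │     │  │  └─ T
      │     │  │     └─ T
      │     │  │        └─ A
      │     │  │           └─ C *
      │     │  └─ T
      │     │     └─ G
      │     │        └─ A
      │     │           └─ A *
      │     ├─ C *
      │     └─ G
      │        └─ A
      │           └─ G
      │              └─ A
      │                 └─ G *
      └─ C
         └─ C
            └─ A
               └─ T
                  └─ A
                     └─ T *
Counting every labelled node above: 38.

38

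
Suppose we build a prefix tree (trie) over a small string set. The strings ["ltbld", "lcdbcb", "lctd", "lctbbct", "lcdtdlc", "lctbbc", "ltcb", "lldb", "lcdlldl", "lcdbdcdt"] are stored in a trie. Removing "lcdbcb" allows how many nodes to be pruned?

2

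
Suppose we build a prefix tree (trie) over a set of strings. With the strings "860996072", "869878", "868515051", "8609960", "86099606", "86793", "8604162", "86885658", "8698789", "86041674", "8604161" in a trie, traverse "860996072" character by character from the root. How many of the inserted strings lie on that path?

Traverse "860996072" character by character; count nodes along the way that are marked as word ends.
Prefixes of the query that are stored words: "8609960", "860996072"
Count: 2

2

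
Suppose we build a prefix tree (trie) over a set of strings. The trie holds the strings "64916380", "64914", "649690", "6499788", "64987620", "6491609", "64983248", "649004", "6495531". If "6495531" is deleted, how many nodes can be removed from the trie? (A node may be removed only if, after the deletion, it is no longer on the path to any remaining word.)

4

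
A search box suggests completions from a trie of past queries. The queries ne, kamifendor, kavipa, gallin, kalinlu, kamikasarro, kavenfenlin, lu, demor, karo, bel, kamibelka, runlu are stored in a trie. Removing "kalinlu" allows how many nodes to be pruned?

Walk "kalinlu" from the leaf back toward the root, removing each node that no remaining word uses.
The suffix "linlu" (5 nodes) is used only by "kalinlu"; the node for "ka" still has the child "m", so pruning stops there.
Nodes removed: 5

5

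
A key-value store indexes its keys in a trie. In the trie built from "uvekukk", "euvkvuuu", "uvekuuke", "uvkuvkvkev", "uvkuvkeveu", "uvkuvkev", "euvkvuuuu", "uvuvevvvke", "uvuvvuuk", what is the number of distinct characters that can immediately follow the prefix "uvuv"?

2

Walk "uvuv" from the root, arriving at one node.
Characters that immediately follow "uvuv" among the stored strings: {e, v}.
That node has 2 child edges.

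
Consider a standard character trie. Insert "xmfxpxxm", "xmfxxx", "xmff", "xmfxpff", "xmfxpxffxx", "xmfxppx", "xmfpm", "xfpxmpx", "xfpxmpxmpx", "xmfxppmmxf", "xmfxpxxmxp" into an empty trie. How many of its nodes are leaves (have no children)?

Leaves are exactly the stored words that no other stored word extends.
Those words: "xfpxmpxmpx", "xmff", "xmfpm", "xmfxpff", "xmfxppmmxf", "xmfxppx", "xmfxpxffxx", "xmfxpxxmxp", "xmfxxx"
Leaf count: 9

9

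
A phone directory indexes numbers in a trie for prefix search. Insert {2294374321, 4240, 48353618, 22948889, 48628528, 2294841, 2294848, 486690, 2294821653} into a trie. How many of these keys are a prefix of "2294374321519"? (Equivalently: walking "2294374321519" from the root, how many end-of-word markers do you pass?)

Walk "2294374321519" from the root; an end-of-word marker is hit whenever a stored word is a prefix of "2294374321519".
Prefixes of the query that are stored words: "2294374321"
Count: 1

1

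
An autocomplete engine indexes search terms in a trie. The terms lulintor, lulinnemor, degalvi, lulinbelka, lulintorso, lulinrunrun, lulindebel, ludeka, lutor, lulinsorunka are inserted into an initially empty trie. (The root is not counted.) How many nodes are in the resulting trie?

52

For each word, the new-node count is its length minus the longest prefix already in the trie:
  "lulintor" → 8 new (l, u, l, i, n, t, o, r)
  "lulinnemor" → prefix "lulin" already present; 5 new (n, e, m, o, r)
  "degalvi" → 7 new (d, e, g, a, l, v, i)
  "lulinbelka" → prefix "lulin" already present; 5 new (b, e, l, k, a)
  "lulintorso" → prefix "lulintor" already present; 2 new (s, o)
  "lulinrunrun" → prefix "lulin" already present; 6 new (r, u, n, r, u, n)
  "lulindebel" → prefix "lulin" already present; 5 new (d, e, b, e, l)
  "ludeka" → prefix "lu" already present; 4 new (d, e, k, a)
  "lutor" → prefix "lu" already present; 3 new (t, o, r)
  "lulinsorunka" → prefix "lulin" already present; 7 new (s, o, r, u, n, k, a)
Total nodes = 8 + 5 + 7 + 5 + 2 + 6 + 5 + 4 + 3 + 7 = 52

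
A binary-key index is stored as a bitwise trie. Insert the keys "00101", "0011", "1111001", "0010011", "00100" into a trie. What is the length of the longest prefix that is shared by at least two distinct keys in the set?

5

Look for the deepest trie node that still has at least two words in its subtree.
e.g. "00100" and "0010011" share the prefix "00100" of length 5; no pair shares a longer one.
Longest shared-prefix length: 5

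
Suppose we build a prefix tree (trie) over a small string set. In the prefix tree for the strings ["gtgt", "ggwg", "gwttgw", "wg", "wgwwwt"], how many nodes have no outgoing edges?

Leaves are exactly the stored words that no other stored word extends.
Those words: "ggwg", "gtgt", "gwttgw", "wgwwwt"
Leaf count: 4

4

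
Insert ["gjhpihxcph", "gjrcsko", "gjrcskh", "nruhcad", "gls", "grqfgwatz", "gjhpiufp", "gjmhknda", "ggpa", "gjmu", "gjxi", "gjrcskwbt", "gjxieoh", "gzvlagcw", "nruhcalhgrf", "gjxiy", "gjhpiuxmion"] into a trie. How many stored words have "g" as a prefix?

15

Walk to "g"; the words in its subtree are exactly those with that prefix.
Matches: "ggpa", "gjhpihxcph", "gjhpiufp", "gjhpiuxmion", "gjmhknda", "gjmu", "gjrcskh", "gjrcsko", "gjrcskwbt", "gjxi", "gjxieoh", "gjxiy", "gls", "grqfgwatz", "gzvlagcw"
Count: 15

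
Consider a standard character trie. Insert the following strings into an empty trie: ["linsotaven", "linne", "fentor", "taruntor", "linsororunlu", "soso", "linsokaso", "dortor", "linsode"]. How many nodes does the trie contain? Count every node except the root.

49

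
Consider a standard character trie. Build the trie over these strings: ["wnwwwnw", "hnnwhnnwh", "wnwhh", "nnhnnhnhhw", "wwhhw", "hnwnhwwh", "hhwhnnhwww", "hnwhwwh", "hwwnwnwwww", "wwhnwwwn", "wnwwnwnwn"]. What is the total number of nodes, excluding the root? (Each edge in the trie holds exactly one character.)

70

For each word, the new-node count is its length minus the longest prefix already in the trie:
  "wnwwwnw" → 7 new (w, n, w, w, w, n, w)
  "hnnwhnnwh" → 9 new (h, n, n, w, h, n, n, w, h)
  "wnwhh" → prefix "wnw" already present; 2 new (h, h)
  "nnhnnhnhhw" → 10 new (n, n, h, n, n, h, n, h, h, w)
  "wwhhw" → prefix "w" already present; 4 new (w, h, h, w)
  "hnwnhwwh" → prefix "hn" already present; 6 new (w, n, h, w, w, h)
  "hhwhnnhwww" → prefix "h" already present; 9 new (h, w, h, n, n, h, w, w, w)
  "hnwhwwh" → prefix "hnw" already present; 4 new (h, w, w, h)
  "hwwnwnwwww" → prefix "h" already present; 9 new (w, w, n, w, n, w, w, w, w)
  "wwhnwwwn" → prefix "wwh" already present; 5 new (n, w, w, w, n)
  "wnwwnwnwn" → prefix "wnww" already present; 5 new (n, w, n, w, n)
Total nodes = 7 + 9 + 2 + 10 + 4 + 6 + 9 + 4 + 9 + 5 + 5 = 70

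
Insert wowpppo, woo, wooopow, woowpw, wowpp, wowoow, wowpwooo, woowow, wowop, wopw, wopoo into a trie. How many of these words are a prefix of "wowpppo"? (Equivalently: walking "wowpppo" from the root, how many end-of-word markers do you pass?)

2

Traverse "wowpppo" character by character; count nodes along the way that are marked as word ends.
Prefixes of the query that are stored words: "wowpp", "wowpppo"
Count: 2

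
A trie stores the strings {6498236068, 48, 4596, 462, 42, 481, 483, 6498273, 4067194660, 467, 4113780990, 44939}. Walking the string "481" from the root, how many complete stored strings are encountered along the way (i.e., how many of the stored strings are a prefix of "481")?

2

Walk "481" from the root; an end-of-word marker is hit whenever a stored word is a prefix of "481".
Prefixes of the query that are stored words: "48", "481"
Count: 2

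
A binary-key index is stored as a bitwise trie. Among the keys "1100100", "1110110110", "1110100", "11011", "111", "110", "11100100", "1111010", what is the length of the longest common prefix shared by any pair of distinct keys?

The deepest shared node is where two words last agree before diverging.
e.g. "1110100" and "1110110110" share the prefix "11101" of length 5; no pair shares a longer one.
Longest shared-prefix length: 5

5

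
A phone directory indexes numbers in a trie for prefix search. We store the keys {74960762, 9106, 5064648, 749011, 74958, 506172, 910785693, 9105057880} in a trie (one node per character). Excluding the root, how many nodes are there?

40

Insert word by word; a character creates a node only if that edge doesn't already exist:
  "74960762" → 8 new (7, 4, 9, 6, 0, 7, 6, 2)
  "9106" → 4 new (9, 1, 0, 6)
  "5064648" → 7 new (5, 0, 6, 4, 6, 4, 8)
  "749011" → prefix "749" already present; 3 new (0, 1, 1)
  "74958" → prefix "749" already present; 2 new (5, 8)
  "506172" → prefix "506" already present; 3 new (1, 7, 2)
  "910785693" → prefix "910" already present; 6 new (7, 8, 5, 6, 9, 3)
  "9105057880" → prefix "910" already present; 7 new (5, 0, 5, 7, 8, 8, 0)
Total nodes = 8 + 4 + 7 + 3 + 2 + 3 + 6 + 7 = 40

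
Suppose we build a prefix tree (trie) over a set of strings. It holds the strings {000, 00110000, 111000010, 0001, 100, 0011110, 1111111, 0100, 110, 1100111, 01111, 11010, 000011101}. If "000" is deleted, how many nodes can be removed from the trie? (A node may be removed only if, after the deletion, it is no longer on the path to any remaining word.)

0

After clearing the end-marker at "000", prune upward until reaching a node still needed by another word.
Every node on "000" is still needed (e.g. by "0001"), so nothing is freed.
Nodes removed: 0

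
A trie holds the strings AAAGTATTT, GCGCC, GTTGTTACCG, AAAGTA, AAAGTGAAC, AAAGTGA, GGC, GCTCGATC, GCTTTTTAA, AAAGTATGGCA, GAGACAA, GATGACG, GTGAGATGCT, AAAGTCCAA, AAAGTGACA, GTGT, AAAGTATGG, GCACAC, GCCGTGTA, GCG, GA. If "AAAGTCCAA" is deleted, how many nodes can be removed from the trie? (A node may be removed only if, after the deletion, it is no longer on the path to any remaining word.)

A node on "AAAGTCCAA"'s path can go only if nothing else ends at it or branches off below it.
The suffix "CCAA" (4 nodes) is used only by "AAAGTCCAA"; the node for "AAAGT" still has the child "A", so pruning stops there.
Nodes removed: 4

4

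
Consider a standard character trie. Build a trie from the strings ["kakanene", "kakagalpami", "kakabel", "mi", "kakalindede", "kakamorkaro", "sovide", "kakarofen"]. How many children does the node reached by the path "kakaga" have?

Walk "kakaga" from the root, arriving at one node.
Distinct next characters after "kakaga": l.
That node has 1 child edge.

1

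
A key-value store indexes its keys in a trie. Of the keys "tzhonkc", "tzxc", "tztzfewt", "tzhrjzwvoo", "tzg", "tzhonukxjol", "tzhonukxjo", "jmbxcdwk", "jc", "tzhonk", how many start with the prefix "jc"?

Filter for entries beginning with "jc":
Words under "jc": jc
Count: 1

1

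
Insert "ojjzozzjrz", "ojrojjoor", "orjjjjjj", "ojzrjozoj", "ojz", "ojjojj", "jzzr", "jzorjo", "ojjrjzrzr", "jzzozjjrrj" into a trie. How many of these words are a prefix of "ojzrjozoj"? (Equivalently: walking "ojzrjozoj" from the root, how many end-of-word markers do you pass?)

Traverse "ojzrjozoj" character by character; count nodes along the way that are marked as word ends.
Prefixes of the query that are stored words: "ojz", "ojzrjozoj"
Count: 2

2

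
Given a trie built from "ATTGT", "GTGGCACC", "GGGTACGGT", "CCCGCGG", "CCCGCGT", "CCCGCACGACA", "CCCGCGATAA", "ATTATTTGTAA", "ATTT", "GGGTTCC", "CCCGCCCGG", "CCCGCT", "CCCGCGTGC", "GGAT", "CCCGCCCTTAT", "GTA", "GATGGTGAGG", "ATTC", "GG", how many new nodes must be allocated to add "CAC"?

2

Walking "CAC" from the root, the first 1 characters ("C") follow existing edges; "A" is the first miss.
New nodes needed: |"CAC"| − 1 = 3 − 1 = 2.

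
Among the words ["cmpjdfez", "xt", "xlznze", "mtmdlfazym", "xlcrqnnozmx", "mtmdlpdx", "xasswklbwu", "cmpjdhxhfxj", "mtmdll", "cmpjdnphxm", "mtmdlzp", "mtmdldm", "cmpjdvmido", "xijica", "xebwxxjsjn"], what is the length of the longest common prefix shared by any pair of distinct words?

5

The deepest shared node is where two words last agree before diverging.
e.g. "cmpjdfez" and "cmpjdhxhfxj" share the prefix "cmpjd" of length 5; no pair shares a longer one.
Longest shared-prefix length: 5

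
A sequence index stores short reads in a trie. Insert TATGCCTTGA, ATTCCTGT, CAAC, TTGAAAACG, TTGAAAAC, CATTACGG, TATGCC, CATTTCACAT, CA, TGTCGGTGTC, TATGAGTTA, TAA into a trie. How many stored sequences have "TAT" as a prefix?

Filter for entries beginning with "TAT":
Matches: "TATGAGTTA", "TATGCC", "TATGCCTTGA"
Count: 3

3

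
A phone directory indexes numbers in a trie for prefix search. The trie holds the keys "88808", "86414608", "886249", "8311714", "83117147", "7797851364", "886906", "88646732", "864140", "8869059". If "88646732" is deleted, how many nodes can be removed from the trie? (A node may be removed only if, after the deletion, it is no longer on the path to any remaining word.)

5

A node on "88646732"'s path can go only if nothing else ends at it or branches off below it.
The suffix "46732" (5 nodes) is used only by "88646732"; the node for "886" still has the child "2", so pruning stops there.
Nodes removed: 5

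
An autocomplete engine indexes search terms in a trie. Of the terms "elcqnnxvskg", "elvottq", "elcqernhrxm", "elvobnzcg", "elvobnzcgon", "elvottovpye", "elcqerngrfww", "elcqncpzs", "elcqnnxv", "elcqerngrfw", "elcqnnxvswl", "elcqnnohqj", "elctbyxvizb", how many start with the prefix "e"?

13

Filter for entries beginning with "e":
Words under "e": elcqerngrfw, elcqerngrfww, elcqernhrxm, elcqncpzs, elcqnnohqj, elcqnnxv, elcqnnxvskg, elcqnnxvswl, elctbyxvizb, elvobnzcg, elvobnzcgon, elvottovpye, elvottq
Count: 13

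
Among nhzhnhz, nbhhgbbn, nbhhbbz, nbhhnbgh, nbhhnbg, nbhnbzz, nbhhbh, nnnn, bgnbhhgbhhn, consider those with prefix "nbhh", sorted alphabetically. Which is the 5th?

nbhhnbgh

Filter for "nbhh…" and sort: "nbhhbbz", "nbhhbh", "nbhhgbbn", "nbhhnbg", "nbhhnbgh"
The 5th is nbhhnbgh.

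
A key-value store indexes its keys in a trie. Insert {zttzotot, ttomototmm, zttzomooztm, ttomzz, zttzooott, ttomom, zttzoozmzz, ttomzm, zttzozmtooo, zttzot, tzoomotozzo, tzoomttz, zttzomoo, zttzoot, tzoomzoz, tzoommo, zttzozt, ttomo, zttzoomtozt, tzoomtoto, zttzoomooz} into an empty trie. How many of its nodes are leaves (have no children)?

18

Leaves are exactly the stored words that no other stored word extends.
Those words: "ttomom", "ttomototmm", "ttomzm", "ttomzz", "tzoommo", "tzoomotozzo", "tzoomtoto", "tzoomttz", "tzoomzoz", "zttzomooztm", "zttzoomooz", "zttzoomtozt", "zttzooott", "zttzoot", "zttzoozmzz", "zttzotot", "zttzozmtooo", "zttzozt"
Leaf count: 18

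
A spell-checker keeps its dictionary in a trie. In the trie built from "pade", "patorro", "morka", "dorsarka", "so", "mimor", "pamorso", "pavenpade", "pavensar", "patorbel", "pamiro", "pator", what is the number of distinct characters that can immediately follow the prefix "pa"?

Follow the path "pa" to its node, then look at its outgoing edges.
Distinct next characters after "pa": d, m, t, v.
That node has 4 child edges.

4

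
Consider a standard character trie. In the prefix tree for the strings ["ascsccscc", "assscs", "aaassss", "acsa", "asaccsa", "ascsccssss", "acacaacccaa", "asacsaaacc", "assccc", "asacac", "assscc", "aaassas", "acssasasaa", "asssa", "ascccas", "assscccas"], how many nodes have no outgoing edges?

15

A leaf is a node with no children — equivalently, the end of a word that is not a proper prefix of any other stored word.
Those words: "aaassas", "aaassss", "acacaacccaa", "acsa", "acssasasaa", "asacac", "asaccsa", "asacsaaacc", "ascccas", "ascsccscc", "ascsccssss", "assccc", "asssa", "assscccas", "assscs"
Leaf count: 15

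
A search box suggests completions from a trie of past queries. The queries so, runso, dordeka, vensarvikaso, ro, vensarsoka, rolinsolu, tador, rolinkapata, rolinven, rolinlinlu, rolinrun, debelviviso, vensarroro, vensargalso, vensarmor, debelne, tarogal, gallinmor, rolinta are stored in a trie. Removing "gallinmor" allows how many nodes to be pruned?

9

Walk "gallinmor" from the leaf back toward the root, removing each node that no remaining word uses.
No other word shares any prefix with "gallinmor", so all 9 of its nodes go.
Nodes removed: 9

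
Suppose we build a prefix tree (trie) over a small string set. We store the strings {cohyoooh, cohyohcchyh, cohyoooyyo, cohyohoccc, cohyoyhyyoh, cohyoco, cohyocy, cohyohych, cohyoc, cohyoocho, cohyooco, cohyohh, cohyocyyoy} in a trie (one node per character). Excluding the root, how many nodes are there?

For each word, the new-node count is its length minus the longest prefix already in the trie:
  "cohyoooh" → 8 new (c, o, h, y, o, o, o, h)
  "cohyohcchyh" → prefix "cohyo" already present; 6 new (h, c, c, h, y, h)
  "cohyoooyyo" → prefix "cohyooo" already present; 3 new (y, y, o)
  "cohyohoccc" → prefix "cohyoh" already present; 4 new (o, c, c, c)
  "cohyoyhyyoh" → prefix "cohyo" already present; 6 new (y, h, y, y, o, h)
  "cohyoco" → prefix "cohyo" already present; 2 new (c, o)
  "cohyocy" → prefix "cohyoc" already present; 1 new (y)
  "cohyohych" → prefix "cohyoh" already present; 3 new (y, c, h)
  "cohyoc" → prefix "cohyoc" already present; 0 new (none)
  "cohyoocho" → prefix "cohyoo" already present; 3 new (c, h, o)
  "cohyooco" → prefix "cohyooc" already present; 1 new (o)
  "cohyohh" → prefix "cohyoh" already present; 1 new (h)
  "cohyocyyoy" → prefix "cohyocy" already present; 3 new (y, o, y)
Total nodes = 8 + 6 + 3 + 4 + 6 + 2 + 1 + 3 + 0 + 3 + 1 + 1 + 3 = 41

41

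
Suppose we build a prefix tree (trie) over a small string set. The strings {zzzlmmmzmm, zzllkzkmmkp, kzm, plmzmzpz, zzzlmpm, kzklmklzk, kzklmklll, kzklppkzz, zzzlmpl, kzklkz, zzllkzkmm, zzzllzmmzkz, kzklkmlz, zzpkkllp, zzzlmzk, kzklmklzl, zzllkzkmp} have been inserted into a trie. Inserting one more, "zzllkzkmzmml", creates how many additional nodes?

The longest prefix of "zzllkzkmzmml" already in the trie is "zzllkzkm" (length 8).
Each of the 4 remaining characters creates one node.

4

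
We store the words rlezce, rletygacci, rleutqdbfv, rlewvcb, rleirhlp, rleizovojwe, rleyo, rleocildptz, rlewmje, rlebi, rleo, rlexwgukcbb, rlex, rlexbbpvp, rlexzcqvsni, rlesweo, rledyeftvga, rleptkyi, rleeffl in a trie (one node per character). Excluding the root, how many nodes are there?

Insert word by word; a character creates a node only if that edge doesn't already exist:
  "rlezce" → 6 new (r, l, e, z, c, e)
  "rletygacci" → prefix "rle" already present; 7 new (t, y, g, a, c, c, i)
  "rleutqdbfv" → prefix "rle" already present; 7 new (u, t, q, d, b, f, v)
  "rlewvcb" → prefix "rle" already present; 4 new (w, v, c, b)
  "rleirhlp" → prefix "rle" already present; 5 new (i, r, h, l, p)
  "rleizovojwe" → prefix "rlei" already present; 7 new (z, o, v, o, j, w, e)
  "rleyo" → prefix "rle" already present; 2 new (y, o)
  "rleocildptz" → prefix "rle" already present; 8 new (o, c, i, l, d, p, t, z)
  "rlewmje" → prefix "rlew" already present; 3 new (m, j, e)
  "rlebi" → prefix "rle" already present; 2 new (b, i)
  "rleo" → prefix "rleo" already present; 0 new (none)
  "rlexwgukcbb" → prefix "rle" already present; 8 new (x, w, g, u, k, c, b, b)
  "rlex" → prefix "rlex" already present; 0 new (none)
  "rlexbbpvp" → prefix "rlex" already present; 5 new (b, b, p, v, p)
  "rlexzcqvsni" → prefix "rlex" already present; 7 new (z, c, q, v, s, n, i)
  "rlesweo" → prefix "rle" already present; 4 new (s, w, e, o)
  "rledyeftvga" → prefix "rle" already present; 8 new (d, y, e, f, t, v, g, a)
  "rleptkyi" → prefix "rle" already present; 5 new (p, t, k, y, i)
  "rleeffl" → prefix "rle" already present; 4 new (e, f, f, l)
Total nodes = 6 + 7 + 7 + 4 + 5 + 7 + 2 + 8 + 3 + 2 + 0 + 8 + 0 + 5 + 7 + 4 + 8 + 5 + 4 = 92

92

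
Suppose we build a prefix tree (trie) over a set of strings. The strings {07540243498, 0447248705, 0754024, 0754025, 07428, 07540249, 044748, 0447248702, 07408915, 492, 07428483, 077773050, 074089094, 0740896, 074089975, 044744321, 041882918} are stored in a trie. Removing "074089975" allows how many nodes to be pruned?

3

A node on "074089975"'s path can go only if nothing else ends at it or branches off below it.
The suffix "975" (3 nodes) is used only by "074089975"; the node for "074089" still has the child "1", so pruning stops there.
Nodes removed: 3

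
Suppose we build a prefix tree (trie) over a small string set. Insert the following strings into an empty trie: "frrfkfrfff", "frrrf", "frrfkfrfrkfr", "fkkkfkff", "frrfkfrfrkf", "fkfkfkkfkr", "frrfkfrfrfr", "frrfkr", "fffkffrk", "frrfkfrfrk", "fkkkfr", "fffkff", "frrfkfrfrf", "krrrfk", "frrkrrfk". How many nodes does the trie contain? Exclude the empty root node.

Count nodes per top-level branch (shared prefixes stored once):
  'f'-branch (fffkff, fffkffrk, fkfkfkkfkr, fkkkfkff, fkkkfr, frrfkfrfff, frrfkfrfrf, frrfkfrfrfr, frrfkfrfrk, frrfkfrfrkf, frrfkfrfrkfr, frrfkr, frrkrrfk, frrrf): 47 nodes
  'k'-branch (krrrfk): 6 nodes
Sum: 53

53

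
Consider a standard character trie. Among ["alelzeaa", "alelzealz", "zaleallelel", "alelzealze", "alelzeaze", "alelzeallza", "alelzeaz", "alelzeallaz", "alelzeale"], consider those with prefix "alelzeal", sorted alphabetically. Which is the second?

alelzeallaz

Words with prefix "alelzeal", in lexicographic order: "alelzeale", "alelzeallaz", "alelzeallza", "alelzealz", "alelzealze"
The 2nd is alelzeallaz.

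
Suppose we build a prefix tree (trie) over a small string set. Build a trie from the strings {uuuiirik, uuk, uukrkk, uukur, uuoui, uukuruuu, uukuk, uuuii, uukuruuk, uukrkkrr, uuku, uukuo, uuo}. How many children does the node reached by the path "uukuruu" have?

Follow the path "uukuruu" to its node, then look at its outgoing edges.
Characters that immediately follow "uukuruu" among the stored strings: {k, u}.
That node has 2 child edges.

2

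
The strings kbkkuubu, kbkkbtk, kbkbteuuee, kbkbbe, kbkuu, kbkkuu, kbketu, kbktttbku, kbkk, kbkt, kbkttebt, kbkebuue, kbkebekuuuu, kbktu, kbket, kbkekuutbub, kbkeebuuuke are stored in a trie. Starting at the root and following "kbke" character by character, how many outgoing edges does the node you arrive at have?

Follow the path "kbke" to its node, then look at its outgoing edges.
Distinct next characters after "kbke": b, e, k, t.
That node has 4 child edges.

4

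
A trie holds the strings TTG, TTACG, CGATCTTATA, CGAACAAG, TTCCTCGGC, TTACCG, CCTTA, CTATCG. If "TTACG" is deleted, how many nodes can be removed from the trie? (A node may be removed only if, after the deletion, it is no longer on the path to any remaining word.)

After clearing the end-marker at "TTACG", prune upward until reaching a node still needed by another word.
The suffix "G" (1 node) is used only by "TTACG"; the node for "TTAC" still has the child "C", so pruning stops there.
Nodes removed: 1

1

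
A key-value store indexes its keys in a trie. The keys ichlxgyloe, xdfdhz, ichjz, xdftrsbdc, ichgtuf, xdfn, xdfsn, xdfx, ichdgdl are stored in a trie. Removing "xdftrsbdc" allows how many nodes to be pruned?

A node on "xdftrsbdc"'s path can go only if nothing else ends at it or branches off below it.
The suffix "trsbdc" (6 nodes) is used only by "xdftrsbdc"; the node for "xdf" still has the child "d", so pruning stops there.
Nodes removed: 6

6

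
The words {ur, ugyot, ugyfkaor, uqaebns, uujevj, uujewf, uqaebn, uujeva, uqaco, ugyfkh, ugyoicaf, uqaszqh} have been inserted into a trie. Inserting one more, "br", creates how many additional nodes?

2

"br" shares no prefix with any stored word, so all 2 characters open new nodes.
2 − 0 = 2 new nodes.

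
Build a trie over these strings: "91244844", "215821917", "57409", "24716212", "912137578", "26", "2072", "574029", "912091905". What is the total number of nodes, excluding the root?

47

Trace insertions, counting only characters that open a new branch:
  "91244844" → 8 new (9, 1, 2, 4, 4, 8, 4, 4)
  "215821917" → 9 new (2, 1, 5, 8, 2, 1, 9, 1, 7)
  "57409" → 5 new (5, 7, 4, 0, 9)
  "24716212" → prefix "2" already present; 7 new (4, 7, 1, 6, 2, 1, 2)
  "912137578" → prefix "912" already present; 6 new (1, 3, 7, 5, 7, 8)
  "26" → prefix "2" already present; 1 new (6)
  "2072" → prefix "2" already present; 3 new (0, 7, 2)
  "574029" → prefix "5740" already present; 2 new (2, 9)
  "912091905" → prefix "912" already present; 6 new (0, 9, 1, 9, 0, 5)
Total nodes = 8 + 9 + 5 + 7 + 6 + 1 + 3 + 2 + 6 = 47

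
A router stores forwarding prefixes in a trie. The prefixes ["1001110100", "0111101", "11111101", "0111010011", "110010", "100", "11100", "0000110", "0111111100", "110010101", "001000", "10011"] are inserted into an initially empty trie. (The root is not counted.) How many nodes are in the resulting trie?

Count nodes per top-level branch (shared prefixes stored once):
  '0'-branch (0000110, 001000, 0111010011, 0111101, 0111111100): 28 nodes
  '1'-branch (100, 10011, 1001110100, 110010, 110010101, 11100, 11111101): 26 nodes
Sum: 54

54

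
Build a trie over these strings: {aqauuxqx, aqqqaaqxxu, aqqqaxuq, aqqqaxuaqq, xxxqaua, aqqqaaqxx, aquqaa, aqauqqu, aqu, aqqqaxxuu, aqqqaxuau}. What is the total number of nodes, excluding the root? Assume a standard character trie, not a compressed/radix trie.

40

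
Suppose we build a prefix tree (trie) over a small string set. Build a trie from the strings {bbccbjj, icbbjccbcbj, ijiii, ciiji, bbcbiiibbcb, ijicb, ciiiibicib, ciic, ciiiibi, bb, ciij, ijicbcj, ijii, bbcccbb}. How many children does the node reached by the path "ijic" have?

1

The children of the "ijic" node are the distinct next characters among strings starting with "ijic".
Distinct next characters after "ijic": b.
That node has 1 child edge.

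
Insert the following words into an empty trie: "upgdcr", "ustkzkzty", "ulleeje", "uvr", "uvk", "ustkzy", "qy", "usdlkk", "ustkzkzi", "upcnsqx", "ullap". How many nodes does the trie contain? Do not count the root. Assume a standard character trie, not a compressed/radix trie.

38

Trie structure (* marks end of a word):
(root)
├─ q
│  └─ y *
└─ u
   ├─ l
   │  └─ l
   │     ├─ a
   │     │  └─ p *
   │     └─ e
   │        └─ e
   │           └─ j
   │              └─ e *
   ├─ p
   │  ├─ c
   │  │  └─ n
   │  │     └─ s
   │  │        └─ q
   │  │           └─ x *
   │  └─ g
   │     └─ d
   │        └─ c
   │           └─ r *
   ├─ s
   │  ├─ d
   │  │  └─ l
   │  │     └─ k
   │  │        └─ k *
   │  └─ t
   │     └─ k
   │        └─ z
   │           ├─ k
   │           │  └─ z
   │           │     ├─ i *
   │           │     └─ t
   │           │        └─ y *
   │           └─ y *
   └─ v
      ├─ k *
      └─ r *
Counting every labelled node above: 38.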